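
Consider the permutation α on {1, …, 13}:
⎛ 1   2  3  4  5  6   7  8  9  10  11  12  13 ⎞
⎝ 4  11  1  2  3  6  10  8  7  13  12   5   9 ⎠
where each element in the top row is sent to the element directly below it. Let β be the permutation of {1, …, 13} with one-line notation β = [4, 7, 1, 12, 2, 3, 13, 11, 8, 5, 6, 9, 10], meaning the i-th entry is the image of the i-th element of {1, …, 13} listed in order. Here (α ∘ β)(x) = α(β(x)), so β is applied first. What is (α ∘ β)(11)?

First apply β: β(11) = 6, then α(6) = 6. Thus (α ∘ β)(11) = 6.

6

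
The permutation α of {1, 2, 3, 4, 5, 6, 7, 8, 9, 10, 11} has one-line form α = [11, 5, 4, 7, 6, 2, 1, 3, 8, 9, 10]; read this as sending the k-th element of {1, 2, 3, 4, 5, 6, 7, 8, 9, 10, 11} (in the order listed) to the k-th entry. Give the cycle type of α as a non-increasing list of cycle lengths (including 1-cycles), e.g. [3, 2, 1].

[8, 3]

The disjoint cycles are (1 11 10 9 8 3 4 7)(2 5 6), with lengths 8, 3 in non-increasing order.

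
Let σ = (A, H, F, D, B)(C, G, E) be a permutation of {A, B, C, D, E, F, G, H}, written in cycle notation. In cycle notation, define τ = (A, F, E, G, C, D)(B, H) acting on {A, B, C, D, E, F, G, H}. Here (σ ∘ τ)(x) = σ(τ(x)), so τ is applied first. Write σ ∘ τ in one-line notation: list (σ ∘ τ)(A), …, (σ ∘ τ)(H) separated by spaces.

Chase each element through τ then σ: A → F → D; B → H → F; C → D → B; D → A → H; E → G → E; F → E → C; G → C → G; H → B → A.
So σ ∘ τ in one-line form is D F B H E C G A.

D F B H E C G A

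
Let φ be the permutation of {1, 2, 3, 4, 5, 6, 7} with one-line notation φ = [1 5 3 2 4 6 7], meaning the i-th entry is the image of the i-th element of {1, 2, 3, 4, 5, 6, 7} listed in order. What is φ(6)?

6

6 is element number 6 of the domain, and entry number 6 of the one-line form is 6, so φ(6) = 6.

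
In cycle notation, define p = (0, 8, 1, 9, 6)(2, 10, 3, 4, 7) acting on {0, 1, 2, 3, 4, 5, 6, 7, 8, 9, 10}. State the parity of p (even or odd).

The cycle lengths are 5, 5, 1.
A cycle of length ℓ contributes ℓ−1 transpositions, so p is a product of 4 + 4 = 8 transpositions — even.

even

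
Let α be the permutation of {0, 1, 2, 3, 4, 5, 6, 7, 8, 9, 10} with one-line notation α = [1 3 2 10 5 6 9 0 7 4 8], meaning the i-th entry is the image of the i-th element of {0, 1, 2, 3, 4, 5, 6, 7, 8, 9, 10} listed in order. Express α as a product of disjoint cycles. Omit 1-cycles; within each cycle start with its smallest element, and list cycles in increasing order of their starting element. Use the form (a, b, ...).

(0, 1, 3, 10, 8, 7)(4, 5, 6, 9)

Start at 0 and follow images: 0 → 1 → 3 → 10 → 8 → 7 → 0, giving the cycle (0, 1, 3, 10, 8, 7).
Continuing from each remaining unvisited element yields (0, 1, 3, 10, 8, 7)(4, 5, 6, 9).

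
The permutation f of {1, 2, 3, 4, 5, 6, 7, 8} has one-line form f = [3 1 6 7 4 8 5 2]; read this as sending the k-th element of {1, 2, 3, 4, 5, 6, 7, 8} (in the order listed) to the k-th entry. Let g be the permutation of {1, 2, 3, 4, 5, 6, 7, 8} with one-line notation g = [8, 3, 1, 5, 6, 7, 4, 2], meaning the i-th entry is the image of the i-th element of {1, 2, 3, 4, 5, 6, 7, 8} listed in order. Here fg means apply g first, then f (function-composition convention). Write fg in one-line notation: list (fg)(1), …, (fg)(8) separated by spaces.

(fg)(x) = f(g(x)). Computing each image: f(g(1)) = f(8) = 2, f(g(2)) = f(3) = 6, f(g(3)) = f(1) = 3, f(g(4)) = f(5) = 4, f(g(5)) = f(6) = 8, f(g(6)) = f(7) = 5, f(g(7)) = f(4) = 7, f(g(8)) = f(2) = 1.
Hence fg = [2 6 3 4 8 5 7 1].

2 6 3 4 8 5 7 1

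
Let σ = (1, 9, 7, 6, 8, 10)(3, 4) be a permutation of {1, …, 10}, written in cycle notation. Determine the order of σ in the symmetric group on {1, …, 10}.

6

The disjoint cycles have lengths 6, 2, 1, 1.
The order of σ is the least common multiple of its cycle lengths: lcm(6, 2) = 6.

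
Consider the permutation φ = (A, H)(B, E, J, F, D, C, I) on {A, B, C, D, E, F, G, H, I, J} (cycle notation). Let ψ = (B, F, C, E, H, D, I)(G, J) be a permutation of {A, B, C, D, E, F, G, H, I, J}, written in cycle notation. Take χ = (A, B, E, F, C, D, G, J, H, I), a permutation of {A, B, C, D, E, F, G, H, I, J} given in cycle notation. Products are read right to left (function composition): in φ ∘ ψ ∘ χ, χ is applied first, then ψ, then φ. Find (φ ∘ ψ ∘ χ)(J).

C

Apply the permutations in order: χ(J) = H, then ψ(H) = D, then φ(D) = C. So (φ ∘ ψ ∘ χ)(J) = C.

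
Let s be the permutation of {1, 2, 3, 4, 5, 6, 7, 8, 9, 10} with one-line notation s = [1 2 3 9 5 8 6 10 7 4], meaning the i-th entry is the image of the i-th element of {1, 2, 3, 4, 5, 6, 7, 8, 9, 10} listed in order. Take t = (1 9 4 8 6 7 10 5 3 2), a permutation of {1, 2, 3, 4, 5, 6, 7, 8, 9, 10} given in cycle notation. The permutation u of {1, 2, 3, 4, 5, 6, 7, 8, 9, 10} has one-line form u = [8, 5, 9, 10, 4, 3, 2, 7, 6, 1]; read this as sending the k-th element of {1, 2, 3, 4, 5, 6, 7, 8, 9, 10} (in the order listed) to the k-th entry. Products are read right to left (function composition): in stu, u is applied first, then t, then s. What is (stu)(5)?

Chase 5: u(5) = 4; t(4) = 8; s(8) = 10. Hence (stu)(5) = 10.

10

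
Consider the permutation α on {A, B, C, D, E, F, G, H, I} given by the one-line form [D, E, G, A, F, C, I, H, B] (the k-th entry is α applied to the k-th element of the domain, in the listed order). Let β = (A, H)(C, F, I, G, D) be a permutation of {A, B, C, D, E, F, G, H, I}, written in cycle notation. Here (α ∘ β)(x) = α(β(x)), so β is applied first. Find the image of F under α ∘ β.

B

(α ∘ β)(F) = α(β(F)). β(F) = I, then α(I) = B. So (α ∘ β)(F) = B.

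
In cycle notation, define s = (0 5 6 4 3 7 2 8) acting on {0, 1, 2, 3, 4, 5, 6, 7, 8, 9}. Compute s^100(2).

2 lies in the 8-cycle (0 5 6 4 3 7 2 8).
Since the cycle has length 8, s^100 acts on it the same as s^4 (100 mod 8 = 4).
Stepping 4 places around the cycle: 2 → 8 → 0 → 5 → 6.

6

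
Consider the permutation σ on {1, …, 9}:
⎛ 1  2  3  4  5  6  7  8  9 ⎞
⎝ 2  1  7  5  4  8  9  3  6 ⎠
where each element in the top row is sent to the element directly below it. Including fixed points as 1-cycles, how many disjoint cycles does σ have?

3

The cycle decomposition is (1, 2)(3, 7, 9, 6, 8)(4, 5), which has 3 cycles (counting 1-cycles).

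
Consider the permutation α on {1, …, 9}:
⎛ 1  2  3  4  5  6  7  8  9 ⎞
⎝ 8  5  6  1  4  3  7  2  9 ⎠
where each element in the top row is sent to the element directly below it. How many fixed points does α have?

The fixed points (elements with α(x) = x) are {7, 9}, so there are 2.

2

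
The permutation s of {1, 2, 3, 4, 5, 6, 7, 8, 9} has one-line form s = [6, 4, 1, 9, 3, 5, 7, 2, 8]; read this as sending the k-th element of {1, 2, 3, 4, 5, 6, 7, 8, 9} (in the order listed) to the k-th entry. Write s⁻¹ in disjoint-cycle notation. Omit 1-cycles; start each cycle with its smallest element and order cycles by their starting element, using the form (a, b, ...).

First write s in disjoint cycles: (1, 6, 5, 3)(2, 4, 9, 8).
The inverse reverses every cycle; in canonical form, s⁻¹ = (1, 3, 5, 6)(2, 8, 9, 4).

(1, 3, 5, 6)(2, 8, 9, 4)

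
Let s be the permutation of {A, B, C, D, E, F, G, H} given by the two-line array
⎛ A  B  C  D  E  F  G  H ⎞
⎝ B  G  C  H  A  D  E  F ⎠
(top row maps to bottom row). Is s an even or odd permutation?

odd

In disjoint-cycle form the cycle lengths are 4, 3, 1.
A cycle of length ℓ contributes ℓ−1 transpositions, so s is a product of 3 + 2 = 5 transpositions — odd.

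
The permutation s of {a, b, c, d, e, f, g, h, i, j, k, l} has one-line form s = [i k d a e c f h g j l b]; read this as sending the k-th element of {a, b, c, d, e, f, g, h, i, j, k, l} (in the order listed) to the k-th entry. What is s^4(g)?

Tracing g → f → … returns to g after 6 steps, so g lies in a 6-cycle (a, i, g, f, c, d).
Stepping 4 places around the cycle: g → f → c → d → a.

a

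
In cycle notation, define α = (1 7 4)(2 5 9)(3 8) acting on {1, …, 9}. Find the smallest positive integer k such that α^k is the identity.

6

The disjoint cycles have lengths 3, 3, 2, 1.
Since disjoint cycles commute, ord(α) = lcm(3, 3, 2) = 6.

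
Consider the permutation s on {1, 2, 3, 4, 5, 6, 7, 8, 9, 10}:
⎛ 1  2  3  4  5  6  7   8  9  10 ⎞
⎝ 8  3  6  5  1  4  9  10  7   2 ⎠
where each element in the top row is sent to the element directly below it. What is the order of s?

8

Writing s as disjoint cycles, the cycle lengths are 8, 2.
The order is lcm(8, 2) = 8.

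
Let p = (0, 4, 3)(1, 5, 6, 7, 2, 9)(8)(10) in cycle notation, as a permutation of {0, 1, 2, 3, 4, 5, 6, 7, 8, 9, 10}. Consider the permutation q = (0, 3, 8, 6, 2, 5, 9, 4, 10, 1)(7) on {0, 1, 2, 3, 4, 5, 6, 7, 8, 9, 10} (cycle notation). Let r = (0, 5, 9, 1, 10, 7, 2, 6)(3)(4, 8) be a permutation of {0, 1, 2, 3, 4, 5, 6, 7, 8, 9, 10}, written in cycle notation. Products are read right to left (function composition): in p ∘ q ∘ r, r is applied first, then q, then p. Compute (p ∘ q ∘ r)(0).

1

Apply the permutations in order: r(0) = 5, then q(5) = 9, then p(9) = 1. So (p ∘ q ∘ r)(0) = 1.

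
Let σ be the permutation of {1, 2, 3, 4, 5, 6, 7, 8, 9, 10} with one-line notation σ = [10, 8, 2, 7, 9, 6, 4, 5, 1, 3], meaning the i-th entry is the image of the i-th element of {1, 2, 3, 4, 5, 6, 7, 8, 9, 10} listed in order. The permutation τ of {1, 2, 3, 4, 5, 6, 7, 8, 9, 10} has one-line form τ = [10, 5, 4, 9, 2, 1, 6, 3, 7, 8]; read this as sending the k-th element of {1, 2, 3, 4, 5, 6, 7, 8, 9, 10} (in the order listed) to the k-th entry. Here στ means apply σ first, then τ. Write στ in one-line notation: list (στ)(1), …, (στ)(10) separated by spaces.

8 3 5 6 7 1 9 2 10 4

Chase each element through σ then τ: 1 → 10 → 8; 2 → 8 → 3; 3 → 2 → 5; 4 → 7 → 6; 5 → 9 → 7; 6 → 6 → 1; 7 → 4 → 9; 8 → 5 → 2; 9 → 1 → 10; 10 → 3 → 4.
So στ in one-line form is 8 3 5 6 7 1 9 2 10 4.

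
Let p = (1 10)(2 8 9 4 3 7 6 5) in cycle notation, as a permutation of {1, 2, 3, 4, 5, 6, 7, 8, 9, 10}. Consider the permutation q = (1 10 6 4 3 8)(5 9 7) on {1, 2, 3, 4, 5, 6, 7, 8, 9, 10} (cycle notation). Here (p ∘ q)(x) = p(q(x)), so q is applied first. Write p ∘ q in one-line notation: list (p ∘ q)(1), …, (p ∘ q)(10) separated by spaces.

(p ∘ q)(x) = p(q(x)). Computing each image: p(q(1)) = p(10) = 1, p(q(2)) = p(2) = 8, p(q(3)) = p(8) = 9, p(q(4)) = p(3) = 7, p(q(5)) = p(9) = 4, p(q(6)) = p(4) = 3, p(q(7)) = p(5) = 2, p(q(8)) = p(1) = 10, p(q(9)) = p(7) = 6, p(q(10)) = p(6) = 5.
Hence p ∘ q = [1 8 9 7 4 3 2 10 6 5].

1 8 9 7 4 3 2 10 6 5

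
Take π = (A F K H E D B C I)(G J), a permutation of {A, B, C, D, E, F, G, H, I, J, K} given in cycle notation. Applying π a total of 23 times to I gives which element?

E

I lies in the 9-cycle (A F K H E D B C I).
On a 9-cycle, π^9 is the identity, so π^23 = π^5 there (23 ≡ 5 mod 9).
Stepping 5 places around the cycle: I → A → F → K → H → E.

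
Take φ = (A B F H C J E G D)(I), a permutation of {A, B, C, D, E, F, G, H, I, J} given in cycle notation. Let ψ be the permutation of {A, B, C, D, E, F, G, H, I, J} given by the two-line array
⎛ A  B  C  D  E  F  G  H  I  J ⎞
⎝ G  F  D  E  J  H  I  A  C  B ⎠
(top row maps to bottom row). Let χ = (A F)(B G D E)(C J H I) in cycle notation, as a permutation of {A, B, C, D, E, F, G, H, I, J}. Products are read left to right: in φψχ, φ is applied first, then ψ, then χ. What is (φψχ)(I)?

J

Chase I: φ(I) = I; ψ(I) = C; χ(C) = J. Hence (φψχ)(I) = J.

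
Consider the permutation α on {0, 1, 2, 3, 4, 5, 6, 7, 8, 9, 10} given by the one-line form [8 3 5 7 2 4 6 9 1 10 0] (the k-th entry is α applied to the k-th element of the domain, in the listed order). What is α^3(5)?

Tracing 5 → 4 → … returns to 5 after 3 steps, so 5 lies in a 3-cycle (2 5 4).
On a 3-cycle, α^3 is the identity, so α^3 = α^0 there (3 ≡ 0 mod 3).
So α^3(5) = 5.

5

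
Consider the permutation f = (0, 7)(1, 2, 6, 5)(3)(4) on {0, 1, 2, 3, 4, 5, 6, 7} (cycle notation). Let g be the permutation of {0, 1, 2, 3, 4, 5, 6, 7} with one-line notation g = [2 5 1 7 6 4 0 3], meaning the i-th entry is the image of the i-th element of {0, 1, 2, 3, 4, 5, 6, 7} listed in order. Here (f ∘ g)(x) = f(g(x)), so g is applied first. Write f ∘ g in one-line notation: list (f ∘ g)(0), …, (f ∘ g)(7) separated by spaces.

6 1 2 0 5 4 7 3

Chase each element through g then f: 0 → 2 → 6; 1 → 5 → 1; 2 → 1 → 2; 3 → 7 → 0; 4 → 6 → 5; 5 → 4 → 4; 6 → 0 → 7; 7 → 3 → 3.
So f ∘ g in one-line form is 6 1 2 0 5 4 7 3.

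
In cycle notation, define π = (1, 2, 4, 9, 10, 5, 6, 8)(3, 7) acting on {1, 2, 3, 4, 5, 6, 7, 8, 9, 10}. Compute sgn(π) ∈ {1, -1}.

1

The cycle lengths are 8, 2.
A cycle is odd iff its length is even; π has 2 even-length cycles, so sgn(π) = (−1)^2 and π is even.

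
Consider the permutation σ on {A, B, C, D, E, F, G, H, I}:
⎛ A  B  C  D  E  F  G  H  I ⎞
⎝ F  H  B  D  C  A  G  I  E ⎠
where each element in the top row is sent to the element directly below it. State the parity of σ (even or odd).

odd

In disjoint-cycle form the cycle lengths are 5, 2, 1, 1.
A cycle is odd iff its length is even; σ has 1 even-length cycle, so sgn(σ) = (−1)^1 and σ is odd.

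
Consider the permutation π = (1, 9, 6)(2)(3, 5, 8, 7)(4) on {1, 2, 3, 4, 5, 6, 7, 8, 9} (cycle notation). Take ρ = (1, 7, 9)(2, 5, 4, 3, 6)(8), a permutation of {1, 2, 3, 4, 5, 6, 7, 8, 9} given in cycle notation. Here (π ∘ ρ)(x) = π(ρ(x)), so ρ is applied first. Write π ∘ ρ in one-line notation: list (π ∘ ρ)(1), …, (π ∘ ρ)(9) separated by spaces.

3 8 1 5 4 2 6 7 9

Chase each element through ρ then π: 1 → 7 → 3; 2 → 5 → 8; 3 → 6 → 1; 4 → 3 → 5; 5 → 4 → 4; 6 → 2 → 2; 7 → 9 → 6; 8 → 8 → 7; 9 → 1 → 9.
So π ∘ ρ in one-line form is 3 8 1 5 4 2 6 7 9.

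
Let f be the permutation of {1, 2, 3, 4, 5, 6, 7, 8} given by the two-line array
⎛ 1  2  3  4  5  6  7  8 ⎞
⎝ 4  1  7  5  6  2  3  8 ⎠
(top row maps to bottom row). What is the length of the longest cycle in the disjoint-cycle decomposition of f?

5

Decomposing into disjoint cycles gives (1, 4, 5, 6, 2)(3, 7); the longest has length 5.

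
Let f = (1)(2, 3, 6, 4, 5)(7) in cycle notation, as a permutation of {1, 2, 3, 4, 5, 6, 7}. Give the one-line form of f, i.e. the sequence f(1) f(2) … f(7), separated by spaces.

Each element maps to the next entry in its cycle (wrapping to the front): 1→1, 2→3, 3→6, 4→5, 5→2, 6→4, 7→7.
Listing these in domain order gives 1 3 6 5 2 4 7.

1 3 6 5 2 4 7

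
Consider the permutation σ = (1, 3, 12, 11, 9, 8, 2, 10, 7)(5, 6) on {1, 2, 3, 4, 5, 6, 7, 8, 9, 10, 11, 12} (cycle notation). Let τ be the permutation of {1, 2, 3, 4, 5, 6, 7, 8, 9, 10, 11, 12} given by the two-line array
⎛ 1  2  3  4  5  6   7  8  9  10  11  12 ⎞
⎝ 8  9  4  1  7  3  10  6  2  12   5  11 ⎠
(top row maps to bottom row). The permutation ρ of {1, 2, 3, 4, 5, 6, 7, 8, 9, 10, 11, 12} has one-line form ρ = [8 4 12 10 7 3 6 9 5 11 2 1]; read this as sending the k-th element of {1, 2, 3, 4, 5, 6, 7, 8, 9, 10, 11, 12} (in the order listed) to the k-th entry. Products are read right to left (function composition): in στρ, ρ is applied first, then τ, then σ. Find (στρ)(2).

3

Apply the permutations in order: ρ(2) = 4, then τ(4) = 1, then σ(1) = 3. So (στρ)(2) = 3.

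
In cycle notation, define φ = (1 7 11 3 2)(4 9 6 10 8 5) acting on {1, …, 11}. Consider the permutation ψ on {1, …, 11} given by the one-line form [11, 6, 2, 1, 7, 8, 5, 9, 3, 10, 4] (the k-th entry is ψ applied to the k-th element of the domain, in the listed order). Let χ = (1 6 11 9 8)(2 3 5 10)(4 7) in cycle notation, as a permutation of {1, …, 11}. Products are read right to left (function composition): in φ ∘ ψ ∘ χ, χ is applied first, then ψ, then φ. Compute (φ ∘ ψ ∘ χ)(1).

(φ ∘ ψ ∘ χ)(1) = φ(ψ(χ(1))). χ(1) = 6, then ψ(6) = 8, then φ(8) = 5, so the result is 5.

5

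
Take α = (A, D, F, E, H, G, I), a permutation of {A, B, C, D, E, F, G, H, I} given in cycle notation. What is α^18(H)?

H lies in the 7-cycle (A, D, F, E, H, G, I).
Since the cycle has length 7, α^18 acts on it the same as α^4 (18 mod 7 = 4).
Stepping 4 places around the cycle: H → G → I → A → D.

D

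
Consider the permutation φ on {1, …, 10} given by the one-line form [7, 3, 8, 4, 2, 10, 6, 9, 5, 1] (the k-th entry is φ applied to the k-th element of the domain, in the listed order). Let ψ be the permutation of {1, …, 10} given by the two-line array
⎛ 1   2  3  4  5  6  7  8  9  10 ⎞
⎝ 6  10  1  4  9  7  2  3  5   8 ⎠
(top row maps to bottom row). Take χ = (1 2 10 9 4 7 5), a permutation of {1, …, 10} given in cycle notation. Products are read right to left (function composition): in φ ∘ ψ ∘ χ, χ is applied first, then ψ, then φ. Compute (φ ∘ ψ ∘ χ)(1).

1

Apply the permutations in order: χ(1) = 2, then ψ(2) = 10, then φ(10) = 1. So (φ ∘ ψ ∘ χ)(1) = 1.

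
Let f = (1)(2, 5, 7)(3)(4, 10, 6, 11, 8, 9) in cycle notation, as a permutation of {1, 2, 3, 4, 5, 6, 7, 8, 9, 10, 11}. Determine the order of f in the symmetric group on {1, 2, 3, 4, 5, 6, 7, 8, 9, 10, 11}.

6

The disjoint cycles have lengths 6, 3, 1, 1.
The order is lcm(6, 3) = 6.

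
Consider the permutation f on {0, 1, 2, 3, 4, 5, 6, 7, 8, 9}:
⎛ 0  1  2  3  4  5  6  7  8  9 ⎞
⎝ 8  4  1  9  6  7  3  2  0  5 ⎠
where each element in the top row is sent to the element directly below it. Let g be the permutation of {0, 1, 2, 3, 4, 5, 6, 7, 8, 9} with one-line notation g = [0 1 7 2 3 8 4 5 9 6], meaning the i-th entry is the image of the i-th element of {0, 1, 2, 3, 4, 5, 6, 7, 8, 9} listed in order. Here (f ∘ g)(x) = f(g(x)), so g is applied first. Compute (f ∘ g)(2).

First apply g: g(2) = 7, then f(7) = 2. Thus (f ∘ g)(2) = 2.

2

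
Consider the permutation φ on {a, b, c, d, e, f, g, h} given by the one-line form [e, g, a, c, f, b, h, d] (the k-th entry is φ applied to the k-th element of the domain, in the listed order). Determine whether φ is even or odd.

odd

In disjoint-cycle form the cycle lengths are 8.
A cycle of length ℓ contributes ℓ−1 transpositions, so φ is a product of 7 transpositions — odd.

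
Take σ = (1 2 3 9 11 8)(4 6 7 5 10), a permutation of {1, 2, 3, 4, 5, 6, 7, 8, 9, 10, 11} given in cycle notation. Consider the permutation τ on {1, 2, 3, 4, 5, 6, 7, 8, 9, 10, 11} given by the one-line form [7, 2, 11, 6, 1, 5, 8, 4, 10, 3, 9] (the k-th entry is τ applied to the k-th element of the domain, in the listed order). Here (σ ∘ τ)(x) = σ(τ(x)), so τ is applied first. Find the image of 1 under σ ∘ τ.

5

(σ ∘ τ)(1) = σ(τ(1)). τ(1) = 7, then σ(7) = 5. So (σ ∘ τ)(1) = 5.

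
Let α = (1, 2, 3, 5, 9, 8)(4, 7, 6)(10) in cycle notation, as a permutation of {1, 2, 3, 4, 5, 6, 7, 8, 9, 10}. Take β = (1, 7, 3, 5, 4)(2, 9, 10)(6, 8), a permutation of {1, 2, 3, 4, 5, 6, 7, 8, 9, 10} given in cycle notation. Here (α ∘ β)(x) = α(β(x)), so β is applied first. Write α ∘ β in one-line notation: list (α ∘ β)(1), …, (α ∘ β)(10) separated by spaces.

6 8 9 2 7 1 5 4 10 3

Chase each element through β then α: 1 → 7 → 6; 2 → 9 → 8; 3 → 5 → 9; 4 → 1 → 2; 5 → 4 → 7; 6 → 8 → 1; 7 → 3 → 5; 8 → 6 → 4; 9 → 10 → 10; 10 → 2 → 3.
Collecting the images, α ∘ β = [6 8 9 2 7 1 5 4 10 3].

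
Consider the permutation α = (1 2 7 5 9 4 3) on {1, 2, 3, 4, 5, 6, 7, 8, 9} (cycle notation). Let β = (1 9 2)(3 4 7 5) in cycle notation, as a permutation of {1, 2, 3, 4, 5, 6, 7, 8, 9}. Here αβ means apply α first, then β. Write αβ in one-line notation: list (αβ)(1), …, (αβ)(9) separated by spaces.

(αβ)(x) = β(α(x)). Computing each image: β(α(1)) = β(2) = 1, β(α(2)) = β(7) = 5, β(α(3)) = β(1) = 9, β(α(4)) = β(3) = 4, β(α(5)) = β(9) = 2, β(α(6)) = β(6) = 6, β(α(7)) = β(5) = 3, β(α(8)) = β(8) = 8, β(α(9)) = β(4) = 7.
Hence αβ = [1 5 9 4 2 6 3 8 7].

1 5 9 4 2 6 3 8 7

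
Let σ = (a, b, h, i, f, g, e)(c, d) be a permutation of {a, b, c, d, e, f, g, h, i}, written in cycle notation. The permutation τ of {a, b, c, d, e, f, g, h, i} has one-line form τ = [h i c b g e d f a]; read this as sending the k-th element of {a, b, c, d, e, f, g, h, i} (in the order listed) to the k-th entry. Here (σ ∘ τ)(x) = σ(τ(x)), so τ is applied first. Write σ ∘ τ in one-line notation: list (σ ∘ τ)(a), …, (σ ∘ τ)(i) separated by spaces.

Chase each element through τ then σ: a → h → i; b → i → f; c → c → d; d → b → h; e → g → e; f → e → a; g → d → c; h → f → g; i → a → b.
So σ ∘ τ in one-line form is i f d h e a c g b.

i f d h e a c g b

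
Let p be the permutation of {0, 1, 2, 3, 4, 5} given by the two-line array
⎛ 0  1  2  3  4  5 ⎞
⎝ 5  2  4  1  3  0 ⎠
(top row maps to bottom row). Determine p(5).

The entry below 5 in the array is 0, so p(5) = 0.

0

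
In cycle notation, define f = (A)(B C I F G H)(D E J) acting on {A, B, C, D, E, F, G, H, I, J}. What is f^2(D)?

J

D lies in the 3-cycle (D E J).
Advancing 2 steps from D: D → E → J.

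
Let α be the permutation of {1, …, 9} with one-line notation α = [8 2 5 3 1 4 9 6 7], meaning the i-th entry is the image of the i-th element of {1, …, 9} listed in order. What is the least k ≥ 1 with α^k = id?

6

Writing α as disjoint cycles, the cycle lengths are 6, 2, 1.
Since disjoint cycles commute, ord(α) = lcm(6, 2) = 6.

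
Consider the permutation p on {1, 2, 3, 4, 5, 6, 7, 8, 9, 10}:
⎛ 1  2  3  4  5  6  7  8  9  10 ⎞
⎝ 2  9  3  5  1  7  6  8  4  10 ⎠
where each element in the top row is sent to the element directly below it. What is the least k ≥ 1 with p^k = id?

Writing p as disjoint cycles, the cycle lengths are 5, 2, 1, 1, 1.
Since disjoint cycles commute, ord(p) = lcm(5, 2) = 10.

10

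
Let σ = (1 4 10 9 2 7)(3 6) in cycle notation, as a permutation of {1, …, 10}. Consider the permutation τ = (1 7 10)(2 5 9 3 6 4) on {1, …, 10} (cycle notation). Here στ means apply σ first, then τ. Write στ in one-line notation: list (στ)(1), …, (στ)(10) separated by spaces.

(στ)(x) = τ(σ(x)). Computing each image: τ(σ(1)) = τ(4) = 2, τ(σ(2)) = τ(7) = 10, τ(σ(3)) = τ(6) = 4, τ(σ(4)) = τ(10) = 1, τ(σ(5)) = τ(5) = 9, τ(σ(6)) = τ(3) = 6, τ(σ(7)) = τ(1) = 7, τ(σ(8)) = τ(8) = 8, τ(σ(9)) = τ(2) = 5, τ(σ(10)) = τ(9) = 3.
Hence στ = [2 10 4 1 9 6 7 8 5 3].

2 10 4 1 9 6 7 8 5 3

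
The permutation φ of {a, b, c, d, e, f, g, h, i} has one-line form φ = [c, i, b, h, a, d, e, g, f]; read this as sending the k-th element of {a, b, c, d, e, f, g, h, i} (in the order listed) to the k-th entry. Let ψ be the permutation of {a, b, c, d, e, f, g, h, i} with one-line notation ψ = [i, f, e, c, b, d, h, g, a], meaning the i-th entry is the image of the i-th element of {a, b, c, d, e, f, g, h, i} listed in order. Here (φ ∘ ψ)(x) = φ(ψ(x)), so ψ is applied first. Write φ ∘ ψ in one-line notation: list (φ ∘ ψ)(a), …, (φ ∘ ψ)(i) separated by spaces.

f d a b i h g e c

(φ ∘ ψ)(x) = φ(ψ(x)). Computing each image: φ(ψ(a)) = φ(i) = f, φ(ψ(b)) = φ(f) = d, φ(ψ(c)) = φ(e) = a, φ(ψ(d)) = φ(c) = b, φ(ψ(e)) = φ(b) = i, φ(ψ(f)) = φ(d) = h, φ(ψ(g)) = φ(h) = g, φ(ψ(h)) = φ(g) = e, φ(ψ(i)) = φ(a) = c.
Hence φ ∘ ψ = [f d a b i h g e c].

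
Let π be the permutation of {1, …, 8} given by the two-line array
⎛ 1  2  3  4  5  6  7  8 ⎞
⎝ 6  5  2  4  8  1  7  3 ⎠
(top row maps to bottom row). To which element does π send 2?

5

The entry below 2 in the array is 5, so π(2) = 5.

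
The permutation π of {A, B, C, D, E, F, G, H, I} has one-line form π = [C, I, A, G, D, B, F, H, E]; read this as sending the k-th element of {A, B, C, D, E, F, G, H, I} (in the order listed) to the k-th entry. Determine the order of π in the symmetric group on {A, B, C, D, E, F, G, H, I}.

6

Decomposing into disjoint cycles gives cycle lengths 6, 2, 1.
Since disjoint cycles commute, ord(π) = lcm(6, 2) = 6.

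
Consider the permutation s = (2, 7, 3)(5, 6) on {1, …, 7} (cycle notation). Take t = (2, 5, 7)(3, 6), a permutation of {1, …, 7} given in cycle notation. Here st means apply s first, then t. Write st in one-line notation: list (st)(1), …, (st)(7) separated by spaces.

1 2 5 4 3 7 6

For each element, apply s then t: 1 → 1 → 1; 2 → 7 → 2; 3 → 2 → 5; 4 → 4 → 4; 5 → 6 → 3; 6 → 5 → 7; 7 → 3 → 6.
Collecting the images, st = [1 2 5 4 3 7 6].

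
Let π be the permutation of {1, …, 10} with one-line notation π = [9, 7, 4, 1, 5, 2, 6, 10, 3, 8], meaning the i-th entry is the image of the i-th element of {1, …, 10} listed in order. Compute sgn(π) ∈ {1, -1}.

In disjoint-cycle form the cycle lengths are 4, 3, 2, 1.
A cycle of length ℓ contributes ℓ−1 transpositions, so π is a product of 3 + 2 + 1 = 6 transpositions — even.

1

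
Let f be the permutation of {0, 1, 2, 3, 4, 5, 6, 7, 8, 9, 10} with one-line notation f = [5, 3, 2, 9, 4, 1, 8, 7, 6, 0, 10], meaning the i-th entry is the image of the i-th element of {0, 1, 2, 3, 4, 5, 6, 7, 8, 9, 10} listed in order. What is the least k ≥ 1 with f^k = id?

10

Decomposing into disjoint cycles gives cycle lengths 5, 2, 1, 1, 1, 1.
Since disjoint cycles commute, ord(f) = lcm(5, 2) = 10.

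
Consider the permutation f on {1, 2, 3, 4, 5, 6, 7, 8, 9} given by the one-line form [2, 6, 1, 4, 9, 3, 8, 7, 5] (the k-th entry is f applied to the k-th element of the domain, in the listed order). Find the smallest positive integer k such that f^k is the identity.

Writing f as disjoint cycles, the cycle lengths are 4, 2, 2, 1.
Since disjoint cycles commute, ord(f) = lcm(4, 2, 2) = 4.

4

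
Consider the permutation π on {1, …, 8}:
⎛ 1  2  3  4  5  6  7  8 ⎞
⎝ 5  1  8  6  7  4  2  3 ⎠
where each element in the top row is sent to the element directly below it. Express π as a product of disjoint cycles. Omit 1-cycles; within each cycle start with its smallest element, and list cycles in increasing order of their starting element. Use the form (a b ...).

Start at 1 and follow images: 1 → 5 → 7 → 2 → 1, giving the cycle (1 5 7 2).
Continuing from each remaining unvisited element yields (1 5 7 2)(3 8)(4 6).

(1 5 7 2)(3 8)(4 6)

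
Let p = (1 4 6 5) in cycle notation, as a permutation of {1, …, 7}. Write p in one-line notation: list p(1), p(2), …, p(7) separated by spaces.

4 2 3 6 1 5 7

Each element maps to the next entry in its cycle (wrapping to the front): 1→4, 2→2, 3→3, 4→6, 5→1, 6→5, 7→7.
So the one-line form is 4 2 3 6 1 5 7.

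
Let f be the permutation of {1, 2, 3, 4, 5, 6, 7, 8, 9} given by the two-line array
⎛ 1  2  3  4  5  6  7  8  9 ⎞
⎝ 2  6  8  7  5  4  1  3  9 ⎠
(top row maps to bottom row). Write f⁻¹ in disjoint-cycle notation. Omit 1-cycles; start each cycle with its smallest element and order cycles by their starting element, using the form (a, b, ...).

(1, 7, 4, 6, 2)(3, 8)

The cycle decomposition of f is (1, 2, 6, 4, 7)(3, 8).
The inverse reverses every cycle; in canonical form, f⁻¹ = (1, 7, 4, 6, 2)(3, 8).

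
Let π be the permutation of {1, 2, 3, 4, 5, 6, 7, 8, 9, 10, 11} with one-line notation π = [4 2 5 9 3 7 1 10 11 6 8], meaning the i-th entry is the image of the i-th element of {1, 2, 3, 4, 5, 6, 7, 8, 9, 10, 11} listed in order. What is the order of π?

8

Decomposing into disjoint cycles gives cycle lengths 8, 2, 1.
The order is lcm(8, 2) = 8.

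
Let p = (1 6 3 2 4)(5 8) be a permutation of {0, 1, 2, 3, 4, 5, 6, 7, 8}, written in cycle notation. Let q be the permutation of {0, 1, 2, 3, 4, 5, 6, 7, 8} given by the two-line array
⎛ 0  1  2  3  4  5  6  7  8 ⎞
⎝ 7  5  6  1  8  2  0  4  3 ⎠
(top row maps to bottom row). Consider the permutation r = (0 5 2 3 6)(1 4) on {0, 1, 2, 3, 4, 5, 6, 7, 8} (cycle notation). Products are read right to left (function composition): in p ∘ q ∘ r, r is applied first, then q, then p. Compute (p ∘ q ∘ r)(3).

Chase 3: r(3) = 6; q(6) = 0; p(0) = 0. Hence (p ∘ q ∘ r)(3) = 0.

0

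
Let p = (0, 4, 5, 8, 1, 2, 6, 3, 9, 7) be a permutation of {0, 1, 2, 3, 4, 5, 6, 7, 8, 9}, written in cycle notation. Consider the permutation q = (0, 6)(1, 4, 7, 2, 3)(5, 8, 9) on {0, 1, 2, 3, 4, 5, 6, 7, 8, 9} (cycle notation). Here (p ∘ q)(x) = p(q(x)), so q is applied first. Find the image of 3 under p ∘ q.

2

First apply q: q(3) = 1, then p(1) = 2. Thus (p ∘ q)(3) = 2.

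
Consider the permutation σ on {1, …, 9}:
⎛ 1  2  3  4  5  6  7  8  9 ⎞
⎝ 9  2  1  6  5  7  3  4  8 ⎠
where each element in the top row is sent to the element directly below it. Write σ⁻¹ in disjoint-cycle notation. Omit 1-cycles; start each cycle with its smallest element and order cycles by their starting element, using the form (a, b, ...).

The cycle decomposition of σ is (1, 9, 8, 4, 6, 7, 3).
The inverse reverses every cycle; in canonical form, σ⁻¹ = (1, 3, 7, 6, 4, 8, 9).

(1, 3, 7, 6, 4, 8, 9)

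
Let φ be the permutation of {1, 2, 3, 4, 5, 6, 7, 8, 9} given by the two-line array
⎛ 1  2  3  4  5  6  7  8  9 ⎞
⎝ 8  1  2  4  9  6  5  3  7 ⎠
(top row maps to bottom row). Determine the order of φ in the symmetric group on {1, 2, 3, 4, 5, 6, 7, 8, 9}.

Decomposing into disjoint cycles gives cycle lengths 4, 3, 1, 1.
The order is lcm(4, 3) = 12.

12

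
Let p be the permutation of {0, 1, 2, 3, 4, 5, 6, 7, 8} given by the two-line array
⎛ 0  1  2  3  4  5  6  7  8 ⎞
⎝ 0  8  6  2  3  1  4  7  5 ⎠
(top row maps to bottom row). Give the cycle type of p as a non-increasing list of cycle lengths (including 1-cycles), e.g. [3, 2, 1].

The disjoint cycles are (0)(1, 8, 5)(2, 6, 4, 3)(7), with lengths 4, 3, 1, 1 in non-increasing order.

[4, 3, 1, 1]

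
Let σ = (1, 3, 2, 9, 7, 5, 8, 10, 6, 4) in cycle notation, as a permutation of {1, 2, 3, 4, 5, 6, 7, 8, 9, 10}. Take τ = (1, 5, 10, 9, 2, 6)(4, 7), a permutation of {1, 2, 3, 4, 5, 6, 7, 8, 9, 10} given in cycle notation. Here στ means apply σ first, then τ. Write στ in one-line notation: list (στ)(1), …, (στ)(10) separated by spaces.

3 2 6 5 8 7 10 9 4 1

Chase each element through σ then τ: 1 → 3 → 3; 2 → 9 → 2; 3 → 2 → 6; 4 → 1 → 5; 5 → 8 → 8; 6 → 4 → 7; 7 → 5 → 10; 8 → 10 → 9; 9 → 7 → 4; 10 → 6 → 1.
Collecting the images, στ = [3 2 6 5 8 7 10 9 4 1].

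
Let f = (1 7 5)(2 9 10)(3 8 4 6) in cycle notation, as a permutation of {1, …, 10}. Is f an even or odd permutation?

The cycle lengths are 4, 3, 3.
A cycle is odd iff its length is even; f has 1 even-length cycle, so sgn(f) = (−1)^1 and f is odd.

odd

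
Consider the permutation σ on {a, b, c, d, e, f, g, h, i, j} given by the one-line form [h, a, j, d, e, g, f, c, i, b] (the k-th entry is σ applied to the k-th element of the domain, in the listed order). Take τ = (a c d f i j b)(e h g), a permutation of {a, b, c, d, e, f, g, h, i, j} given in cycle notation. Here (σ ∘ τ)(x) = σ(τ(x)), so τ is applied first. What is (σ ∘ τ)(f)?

(σ ∘ τ)(f) = σ(τ(f)). τ(f) = i, then σ(i) = i. So (σ ∘ τ)(f) = i.

i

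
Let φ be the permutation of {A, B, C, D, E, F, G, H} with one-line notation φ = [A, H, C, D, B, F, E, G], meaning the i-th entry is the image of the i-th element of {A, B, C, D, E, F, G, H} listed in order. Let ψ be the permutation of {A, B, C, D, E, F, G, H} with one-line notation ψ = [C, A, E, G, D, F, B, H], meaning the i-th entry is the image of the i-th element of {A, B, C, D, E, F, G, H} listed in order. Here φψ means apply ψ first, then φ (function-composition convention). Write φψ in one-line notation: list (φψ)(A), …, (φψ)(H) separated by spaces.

(φψ)(x) = φ(ψ(x)). Computing each image: φ(ψ(A)) = φ(C) = C, φ(ψ(B)) = φ(A) = A, φ(ψ(C)) = φ(E) = B, φ(ψ(D)) = φ(G) = E, φ(ψ(E)) = φ(D) = D, φ(ψ(F)) = φ(F) = F, φ(ψ(G)) = φ(B) = H, φ(ψ(H)) = φ(H) = G.
Hence φψ = [C A B E D F H G].

C A B E D F H G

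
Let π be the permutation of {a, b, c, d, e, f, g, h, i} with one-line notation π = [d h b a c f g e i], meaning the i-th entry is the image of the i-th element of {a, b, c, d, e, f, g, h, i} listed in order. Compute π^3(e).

h

Tracing e → c → … returns to e after 4 steps, so e lies in a 4-cycle (b h e c).
Stepping 3 places around the cycle: e → c → b → h.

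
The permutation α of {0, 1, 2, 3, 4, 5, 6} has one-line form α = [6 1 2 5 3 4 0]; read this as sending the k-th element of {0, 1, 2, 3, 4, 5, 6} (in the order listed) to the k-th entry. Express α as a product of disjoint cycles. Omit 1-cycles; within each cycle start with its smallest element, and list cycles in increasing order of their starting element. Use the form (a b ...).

(0 6)(3 5 4)

Iterating α from 0 gives 0 → 6 → 0; that is the 2-cycle (0 6).
Continuing from each remaining unvisited element yields (0 6)(3 5 4).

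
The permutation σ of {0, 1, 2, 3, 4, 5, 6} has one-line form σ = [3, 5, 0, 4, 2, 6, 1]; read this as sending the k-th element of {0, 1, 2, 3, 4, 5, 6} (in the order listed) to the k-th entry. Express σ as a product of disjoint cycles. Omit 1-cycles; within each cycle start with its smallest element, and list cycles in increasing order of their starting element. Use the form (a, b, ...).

(0, 3, 4, 2)(1, 5, 6)

From 0: 0 → 3 → 4 → 2 → 0, closing the cycle (0, 3, 4, 2).
Continuing from each remaining unvisited element yields (0, 3, 4, 2)(1, 5, 6).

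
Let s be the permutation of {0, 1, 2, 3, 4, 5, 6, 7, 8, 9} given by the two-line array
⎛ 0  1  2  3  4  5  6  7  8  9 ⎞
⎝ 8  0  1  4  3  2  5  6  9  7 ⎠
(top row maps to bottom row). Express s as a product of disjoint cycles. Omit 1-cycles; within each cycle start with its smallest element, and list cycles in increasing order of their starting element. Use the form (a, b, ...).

(0, 8, 9, 7, 6, 5, 2, 1)(3, 4)

Iterating s from 0 gives 0 → 8 → 9 → 7 → 6 → 5 → 2 → 1 → 0; that is the 8-cycle (0, 8, 9, 7, 6, 5, 2, 1).
Repeating from the next unused element and collecting all non-trivial cycles gives (0, 8, 9, 7, 6, 5, 2, 1)(3, 4).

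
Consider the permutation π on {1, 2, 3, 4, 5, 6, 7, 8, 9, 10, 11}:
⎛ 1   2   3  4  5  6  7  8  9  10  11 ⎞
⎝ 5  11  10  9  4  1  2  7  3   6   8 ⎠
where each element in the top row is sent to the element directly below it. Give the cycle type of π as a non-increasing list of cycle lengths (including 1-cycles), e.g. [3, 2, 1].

The disjoint cycles are (1 5 4 9 3 10 6)(2 11 8 7), with lengths 7, 4 in non-increasing order.

[7, 4]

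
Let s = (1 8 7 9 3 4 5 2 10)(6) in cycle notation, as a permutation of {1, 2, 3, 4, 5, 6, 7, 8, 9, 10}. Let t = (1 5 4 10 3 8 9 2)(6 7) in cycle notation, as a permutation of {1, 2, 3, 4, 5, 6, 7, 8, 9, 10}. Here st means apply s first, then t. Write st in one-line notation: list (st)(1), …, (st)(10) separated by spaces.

9 3 10 4 1 7 2 6 8 5

(st)(x) = t(s(x)). Computing each image: t(s(1)) = t(8) = 9, t(s(2)) = t(10) = 3, t(s(3)) = t(4) = 10, t(s(4)) = t(5) = 4, t(s(5)) = t(2) = 1, t(s(6)) = t(6) = 7, t(s(7)) = t(9) = 2, t(s(8)) = t(7) = 6, t(s(9)) = t(3) = 8, t(s(10)) = t(1) = 5.
Hence st = [9 3 10 4 1 7 2 6 8 5].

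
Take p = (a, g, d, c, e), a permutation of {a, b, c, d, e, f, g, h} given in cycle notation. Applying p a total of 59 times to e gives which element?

c

e lies in the 5-cycle (a, g, d, c, e).
On a 5-cycle, p^5 is the identity, so p^59 = p^4 there (59 ≡ 4 mod 5).
Stepping 4 places around the cycle: e → a → g → d → c.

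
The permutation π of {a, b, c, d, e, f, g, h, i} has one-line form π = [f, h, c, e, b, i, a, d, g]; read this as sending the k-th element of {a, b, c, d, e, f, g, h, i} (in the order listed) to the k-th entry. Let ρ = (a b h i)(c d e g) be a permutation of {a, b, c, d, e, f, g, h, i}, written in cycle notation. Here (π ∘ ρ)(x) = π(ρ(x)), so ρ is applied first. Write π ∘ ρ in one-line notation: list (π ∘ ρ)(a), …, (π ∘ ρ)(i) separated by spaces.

h d e b a i c g f

For each element, apply ρ then π: a → b → h; b → h → d; c → d → e; d → e → b; e → g → a; f → f → i; g → c → c; h → i → g; i → a → f.
Collecting the images, π ∘ ρ = [h d e b a i c g f].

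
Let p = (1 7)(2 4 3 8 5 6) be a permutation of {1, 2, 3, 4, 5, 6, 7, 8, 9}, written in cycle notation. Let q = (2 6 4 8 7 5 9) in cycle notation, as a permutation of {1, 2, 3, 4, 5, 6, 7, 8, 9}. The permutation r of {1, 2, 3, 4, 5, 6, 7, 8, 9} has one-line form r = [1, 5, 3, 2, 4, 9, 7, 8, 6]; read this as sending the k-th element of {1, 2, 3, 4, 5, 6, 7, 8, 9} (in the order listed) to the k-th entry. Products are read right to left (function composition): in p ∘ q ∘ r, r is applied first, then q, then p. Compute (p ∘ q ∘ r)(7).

Apply the permutations in order: r(7) = 7, then q(7) = 5, then p(5) = 6. So (p ∘ q ∘ r)(7) = 6.

6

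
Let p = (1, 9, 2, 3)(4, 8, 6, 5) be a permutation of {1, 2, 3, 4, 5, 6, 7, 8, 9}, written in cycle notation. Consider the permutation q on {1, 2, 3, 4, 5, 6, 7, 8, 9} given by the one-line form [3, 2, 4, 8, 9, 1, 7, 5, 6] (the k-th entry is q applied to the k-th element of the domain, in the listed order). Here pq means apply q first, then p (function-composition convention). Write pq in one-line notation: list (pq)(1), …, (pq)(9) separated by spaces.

1 3 8 6 2 9 7 4 5

(pq)(x) = p(q(x)). Computing each image: p(q(1)) = p(3) = 1, p(q(2)) = p(2) = 3, p(q(3)) = p(4) = 8, p(q(4)) = p(8) = 6, p(q(5)) = p(9) = 2, p(q(6)) = p(1) = 9, p(q(7)) = p(7) = 7, p(q(8)) = p(5) = 4, p(q(9)) = p(6) = 5.
Hence pq = [1 3 8 6 2 9 7 4 5].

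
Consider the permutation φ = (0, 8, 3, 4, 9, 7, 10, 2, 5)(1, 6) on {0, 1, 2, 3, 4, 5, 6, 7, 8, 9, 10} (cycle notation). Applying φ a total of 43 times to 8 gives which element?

8 lies in the 9-cycle (0, 8, 3, 4, 9, 7, 10, 2, 5).
On a 9-cycle, φ^9 is the identity, so φ^43 = φ^7 there (43 ≡ 7 mod 9).
Advancing 7 steps from 8: 8 → 3 → 4 → 9 → 7 → 10 → 2 → 5.

5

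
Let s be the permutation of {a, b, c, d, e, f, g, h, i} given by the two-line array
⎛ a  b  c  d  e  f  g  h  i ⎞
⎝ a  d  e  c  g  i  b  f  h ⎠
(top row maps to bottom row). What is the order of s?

Writing s as disjoint cycles, the cycle lengths are 5, 3, 1.
The order of s is the least common multiple of its cycle lengths: lcm(5, 3) = 15.

15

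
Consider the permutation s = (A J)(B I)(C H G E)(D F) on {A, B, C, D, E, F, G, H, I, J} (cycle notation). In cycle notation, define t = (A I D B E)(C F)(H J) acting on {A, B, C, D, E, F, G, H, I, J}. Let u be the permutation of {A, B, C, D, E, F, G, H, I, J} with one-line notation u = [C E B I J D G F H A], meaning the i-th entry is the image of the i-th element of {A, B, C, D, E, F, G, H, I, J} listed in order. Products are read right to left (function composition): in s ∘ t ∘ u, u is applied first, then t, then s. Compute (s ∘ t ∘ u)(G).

E

Apply the permutations in order: u(G) = G, then t(G) = G, then s(G) = E. So (s ∘ t ∘ u)(G) = E.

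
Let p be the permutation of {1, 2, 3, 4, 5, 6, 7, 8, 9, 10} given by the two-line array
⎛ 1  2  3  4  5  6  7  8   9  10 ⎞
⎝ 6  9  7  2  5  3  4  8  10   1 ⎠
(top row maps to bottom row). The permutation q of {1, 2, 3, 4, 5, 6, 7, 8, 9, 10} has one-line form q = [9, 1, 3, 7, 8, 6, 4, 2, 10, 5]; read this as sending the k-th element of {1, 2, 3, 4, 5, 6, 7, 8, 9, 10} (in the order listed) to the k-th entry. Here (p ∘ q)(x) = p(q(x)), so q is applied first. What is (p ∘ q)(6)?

q(6) = 6, then p(6) = 3; composing gives (p ∘ q)(6) = 3.

3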